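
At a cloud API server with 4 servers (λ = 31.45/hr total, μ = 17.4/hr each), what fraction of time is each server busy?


ρ = λ/(cμ) = 31.45/(4·17.4) = 31.45/69.60 = 0.4519

Final: 0.4519


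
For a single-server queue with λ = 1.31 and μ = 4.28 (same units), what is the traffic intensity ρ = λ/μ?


ρ = λ/μ = 1.31/4.28 = 0.3061

Final: 0.3061


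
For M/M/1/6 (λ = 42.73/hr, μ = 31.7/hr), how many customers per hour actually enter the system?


ρ = 1.3479; P_K = (1−ρ)ρ^6/(1−ρ^7) = 0.294563
λ_eff = λ(1 − P_K) = 42.73·(1 − 0.294563) = 42.73·0.705437 = 30.1433 /hr

Final: 30.1433 /hr


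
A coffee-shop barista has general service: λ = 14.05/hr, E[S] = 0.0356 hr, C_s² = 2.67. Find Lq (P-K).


ρ = λ·E[S] = 14.05·0.0356 = 0.5002
Lq = ρ²(1+C_s²)/(2(1−ρ)) = 0.2502·(1+2.67)/(2·0.4998)
= 0.2502·3.6700/0.9996 = 0.91849

Final: 0.91849


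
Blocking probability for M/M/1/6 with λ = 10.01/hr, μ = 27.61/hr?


ρ = λ/μ = 10.01/27.61 = 0.3625
P_K = (1−ρ)ρ^K/(1−ρ^(K+1)) = (0.6375·0.002271)/(1 − 0.0008233)
= 0.001448/0.999177 = 0.001449

Final: 0.001449


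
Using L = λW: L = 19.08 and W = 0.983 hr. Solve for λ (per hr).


λ = L/W = 19.08/0.983 = 19.4100 /hr

Final: 19.4100 /hr


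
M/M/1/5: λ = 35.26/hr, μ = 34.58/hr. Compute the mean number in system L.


ρ = 35.26/34.58 = 1.0197
L = ρ[1 − (K+1)ρ^K + Kρ^(K+1)] / [(1−ρ)(1−ρ^(K+1))]
Numerator: 1.0197·(1 − 6·1.102266 + 5·1.123942) = 0.006232
Denominator: (-0.01966)·(-0.123942) = 0.002437
L = 0.006232/0.002437 = 2.5568

Final: 2.5568


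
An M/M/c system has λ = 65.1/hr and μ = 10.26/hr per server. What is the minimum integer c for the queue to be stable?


Stability requires cμ > λ ⇔ c > λ/μ.
λ/μ = 65.1/10.26 = 6.3450
Minimum integer c = ⌊6.3450⌋ + 1 = 7
Check: 7·10.26 = 71.82 > 65.1, while 6·10.26 = 61.56 ≤ 65.1

Final: 7 servers


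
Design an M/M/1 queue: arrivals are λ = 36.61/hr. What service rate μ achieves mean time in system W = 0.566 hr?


W = 1/(μ−λ) ⇒ μ − λ = 1/W = 1/0.566 = 1.7668
μ = λ + 1/W = 36.61 + 1.7668 = 38.3768 per hr

Final: 38.3768 /hr


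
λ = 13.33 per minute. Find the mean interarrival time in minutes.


Mean interarrival time = 1/λ = 1/13.33 minute = 0.07502 minute
In minutes: 0.07502 × 1 = 0.07502 min

Final: 0.07502 min


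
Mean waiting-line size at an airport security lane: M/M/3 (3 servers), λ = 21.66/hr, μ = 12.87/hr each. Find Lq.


a = λ/μ = 1.6830; ρ = a/3 = 0.5610
P₀ = 0.169235
Lq = P₀·a^c·ρ / (c!·(1−ρ)²) = 0.169235·4.76694·0.5610/(6·0.19273)
= 0.39138

Final: 0.39138


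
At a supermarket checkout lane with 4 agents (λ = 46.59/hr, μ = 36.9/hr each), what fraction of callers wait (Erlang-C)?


a = λ/μ = 1.2626; ρ = a/4 = 0.3157
P₀ = 0.281700 (from M/M/c formula)
C(c,a) = [a^c/(c!(1−ρ))]·P₀ = [2.54136/(24·0.6843)]·0.281700
= 0.15473·0.281700 = 0.043588

Final: 0.043588


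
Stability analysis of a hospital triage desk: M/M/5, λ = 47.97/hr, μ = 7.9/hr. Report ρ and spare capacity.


Total capacity cμ = 5·7.9 = 39.50/hr
ρ = λ/(cμ) = 47.97/39.50 = 1.2144
Stable ⇔ ρ < 1: NO
Spare capacity = cμ − λ = 39.50 − 47.97 = -8.47/hr

Final: ρ = 1.2144; unstable; margin = -8.47/hr


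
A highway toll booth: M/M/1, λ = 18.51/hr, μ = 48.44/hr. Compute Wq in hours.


ρ = 18.51/48.44 = 0.3821
Wq = ρ/(μ−λ) = 0.3821/(48.44 − 18.51) = 0.3821/29.93 = 0.01277 hr

Final: 0.01277 hr


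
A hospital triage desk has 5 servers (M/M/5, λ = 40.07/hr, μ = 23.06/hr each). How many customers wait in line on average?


a = λ/μ = 1.7376; ρ = a/5 = 0.3475
P₀ = 0.175316
Lq = P₀·a^c·ρ / (c!·(1−ρ)²) = 0.175316·15.84164·0.3475/(120·0.42572)
= 0.01889

Final: 0.01889


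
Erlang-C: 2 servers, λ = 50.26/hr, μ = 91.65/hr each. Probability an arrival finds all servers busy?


a = λ/μ = 0.5484; ρ = a/2 = 0.2742
P₀ = 0.569618 (from M/M/c formula)
C(c,a) = [a^c/(c!(1−ρ))]·P₀ = [0.30073/(2·0.7258)]·0.569618
= 0.20717·0.569618 = 0.118009

Final: 0.118009


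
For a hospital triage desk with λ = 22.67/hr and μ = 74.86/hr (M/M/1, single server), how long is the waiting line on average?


ρ = 22.67/74.86 = 0.3028
Lq = ρ²/(1−ρ) = 0.09171/0.6972 = 0.1315

Final: 0.1315


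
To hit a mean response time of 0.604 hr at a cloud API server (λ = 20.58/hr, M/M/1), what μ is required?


W = 1/(μ−λ) ⇒ μ − λ = 1/W = 1/0.604 = 1.6556
μ = λ + 1/W = 20.58 + 1.6556 = 22.2356 per hr

Final: 22.2356 /hr


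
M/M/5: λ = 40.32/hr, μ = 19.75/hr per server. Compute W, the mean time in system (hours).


a = 2.0415; ρ = 0.4083; P₀ = 0.128754
Lq = P₀·a^c·ρ/(c!(1−ρ)²) = 0.04437
Wq = Lq/λ = 0.04437/40.32 = 0.001101 hr
W = Wq + 1/μ = 0.001101 + 0.05063 = 0.05173 hr

Final: 0.05173 hr


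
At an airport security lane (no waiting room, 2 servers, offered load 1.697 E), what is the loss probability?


B(c,a) = (a^c/c!) / Σ_{k=0}^{c} a^k/k!
a^2/2! = 1.439905
Σ terms (k=0..2): 1.00000 + 1.69700 + 1.43990 = 4.136904
B = 1.439905/4.136904 = 0.348063

Final: 0.348063


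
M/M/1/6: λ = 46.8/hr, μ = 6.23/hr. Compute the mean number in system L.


ρ = 46.8/6.23 = 7.5120
L = ρ[1 − (K+1)ρ^K + Kρ^(K+1)] / [(1−ρ)(1−ρ^(K+1))]
Numerator: 7.5120·(1 − 7·179699.487492 + 6·1349909.472650) = 51394072.972358
Denominator: (-6.5120)·(-1349908.472650) = 8790655.976790
L = 51394072.972358/8790655.976790 = 5.8464

Final: 5.8464


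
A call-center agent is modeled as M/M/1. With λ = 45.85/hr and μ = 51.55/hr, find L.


ρ = λ/μ = 45.85/51.55 = 0.8894
L = ρ/(1−ρ) = 0.8894/(1 − 0.8894) = 0.8894/0.1106 = 8.0439

Final: 8.0439


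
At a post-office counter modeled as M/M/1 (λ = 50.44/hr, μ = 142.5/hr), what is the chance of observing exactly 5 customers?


ρ = 50.44/142.5 = 0.3540
P_n = (1−ρ)·ρ^n = (1 − 0.3540)·0.3540^5 = 0.6460·0.005556 = 0.003590

Final: 0.003590


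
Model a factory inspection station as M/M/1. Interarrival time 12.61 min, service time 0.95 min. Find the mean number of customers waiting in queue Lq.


λ = 60/12.61 = 4.7581 /hr
μ = 60/0.95 = 63.1579 /hr
ρ = λ/μ = 4.7581/63.1579 = 0.07534
Lq = ρ²/(1−ρ) = 0.005676/0.9247 = 0.006138

Final: 0.006138


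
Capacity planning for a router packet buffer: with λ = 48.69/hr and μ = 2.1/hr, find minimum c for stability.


Stability requires cμ > λ ⇔ c > λ/μ.
λ/μ = 48.69/2.1 = 23.1857
Minimum integer c = ⌊23.1857⌋ + 1 = 24
Check: 24·2.1 = 50.40 > 48.69, while 23·2.1 = 48.30 ≤ 48.69

Final: 24 servers


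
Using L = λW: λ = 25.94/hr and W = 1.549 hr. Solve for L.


L = λW = 25.94·1.549 = 40.1811

Final: 40.1811


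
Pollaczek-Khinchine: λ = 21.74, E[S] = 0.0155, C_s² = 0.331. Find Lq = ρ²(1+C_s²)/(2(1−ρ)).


ρ = λ·E[S] = 21.74·0.0155 = 0.3370
Lq = ρ²(1+C_s²)/(2(1−ρ)) = 0.1135·(1+0.331)/(2·0.6630)
= 0.1135·1.3310/1.3261 = 0.11397

Final: 0.11397


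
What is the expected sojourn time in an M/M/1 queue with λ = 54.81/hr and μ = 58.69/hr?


W = 1/(μ−λ) = 1/(58.69 − 54.81) = 1/3.88 = 0.2577 hr

Final: 0.2577 hr


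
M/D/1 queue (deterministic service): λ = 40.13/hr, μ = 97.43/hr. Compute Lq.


ρ = 40.13/97.43 = 0.4119
M/D/1: Lq = ρ²/(2(1−ρ)) = 0.1696/(2·0.5881) = 0.14423

Final: 0.14423


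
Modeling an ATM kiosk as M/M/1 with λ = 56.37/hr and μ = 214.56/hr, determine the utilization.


ρ = λ/μ = 56.37/214.56 = 0.2627

Final: 0.2627


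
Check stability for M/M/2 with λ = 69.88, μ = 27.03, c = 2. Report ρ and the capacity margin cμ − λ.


Total capacity cμ = 2·27.03 = 54.06/hr
ρ = λ/(cμ) = 69.88/54.06 = 1.2926
Stable ⇔ ρ < 1: NO
Spare capacity = cμ − λ = 54.06 − 69.88 = -15.82/hr

Final: ρ = 1.2926; unstable; margin = -15.82/hr


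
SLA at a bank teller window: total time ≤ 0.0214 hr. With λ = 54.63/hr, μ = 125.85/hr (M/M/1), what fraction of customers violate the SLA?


W ~ Exponential(μ−λ) for M/M/1.
μ − λ = 125.85 − 54.63 = 71.2200
P(W > t) = e^{−(μ−λ)t} = e^{−1.5241} = 0.217815

Final: 0.217815


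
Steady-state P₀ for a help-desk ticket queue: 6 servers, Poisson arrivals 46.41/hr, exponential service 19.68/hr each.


a = λ/μ = 46.41/19.68 = 2.3582; ρ = a/c = 0.3930
Σ_{k=0}^{5} a^k/k! (terms k=0..5) = 1.00000 + 2.35823 + 2.78063 + 2.18579 + 1.28865 + 0.60779 = 10.22108
Tail: a^6/(6!(1−ρ)) = 171.99620/(720·0.6070) = 0.39357
P₀ = 1/(10.22108 + 0.39357) = 1/10.61466 = 0.094209

Final: 0.094209


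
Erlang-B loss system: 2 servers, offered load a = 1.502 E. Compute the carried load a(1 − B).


B(2,1.502) = 0.310744 (Erlang-B)
Carried load = a(1 − B) = 1.502·(1 − 0.310744) = 1.502·0.689256 = 1.0353 E

Final: 1.0353 Erlangs


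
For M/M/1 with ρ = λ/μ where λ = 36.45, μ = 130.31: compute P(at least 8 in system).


ρ = 36.45/130.31 = 0.2797
P(N ≥ n) = ρ^n = 0.2797^8 = 0.00003748

Final: 0.00003748


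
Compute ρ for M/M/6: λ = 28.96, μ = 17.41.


ρ = λ/(cμ) = 28.96/(6·17.41) = 28.96/104.46 = 0.2772

Final: 0.2772


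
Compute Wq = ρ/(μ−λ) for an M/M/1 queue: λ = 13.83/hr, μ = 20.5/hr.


ρ = 13.83/20.5 = 0.6746
Wq = ρ/(μ−λ) = 0.6746/(20.5 − 13.83) = 0.6746/6.67 = 0.1011 hr

Final: 0.1011 hr


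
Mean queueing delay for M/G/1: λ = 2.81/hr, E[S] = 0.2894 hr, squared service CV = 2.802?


ρ = λ·E[S] = 2.81·0.2894 = 0.8132
E[S²] = E[S]²(1+C_s²) = 0.2894²·(1+2.802) = 0.318426
Wq = λ·E[S²]/(2(1−ρ)) = 2.81·0.318426/(2·0.1868) = 2.39520 hr

Final: 2.39520 hr


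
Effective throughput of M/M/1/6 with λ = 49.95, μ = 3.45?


ρ = 14.4783; P_K = (1−ρ)ρ^6/(1−ρ^7) = 0.930931
λ_eff = λ(1 − P_K) = 49.95·(1 − 0.930931) = 49.95·0.069069 = 3.4500 /hr

Final: 3.4500 /hr


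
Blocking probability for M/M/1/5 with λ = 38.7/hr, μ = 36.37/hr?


ρ = λ/μ = 38.7/36.37 = 1.0641
P_K = (1−ρ)ρ^K/(1−ρ^(K+1)) = (-0.06406·1.364075)/(1 − 1.451463)
= -0.087388/-0.451463 = 0.193566

Final: 0.193566


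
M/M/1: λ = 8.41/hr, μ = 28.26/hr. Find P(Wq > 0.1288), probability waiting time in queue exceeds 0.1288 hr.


ρ = 8.41/28.26 = 0.2976
P(Wq > t) = ρ·e^{−(μ−λ)t} = 0.2976·e^{−2.5567}
= 0.2976·0.077562 = 0.023082

Final: 0.023082


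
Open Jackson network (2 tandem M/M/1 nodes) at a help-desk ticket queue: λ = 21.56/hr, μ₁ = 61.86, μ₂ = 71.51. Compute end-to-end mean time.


Each node sees arrival rate λ = 21.56/hr (tandem ⇒ throughput preserved).
W₁ = 1/(μ₁−λ) = 1/(61.86−21.56) = 0.02481 hr
W₂ = 1/(μ₂−λ) = 1/(71.51−21.56) = 0.02002 hr
W_total = W₁ + W₂ = 0.02481 + 0.02002 = 0.04483 hr

Final: 0.04483 hr


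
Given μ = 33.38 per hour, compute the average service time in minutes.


Mean service time = 1/μ = 1/33.38 hour = 0.02996 hour
In minutes: 0.02996 × 60 = 1.7975 min

Final: 1.7975 min


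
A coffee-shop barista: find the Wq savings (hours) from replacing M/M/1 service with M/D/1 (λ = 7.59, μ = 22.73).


ρ = 7.59/22.73 = 0.3339
Wq(M/M/1) = ρ/(μ−λ) = 0.3339/15.14 = 0.02206 hr
Wq(M/D/1) = ρ/(2(μ−λ)) = 0.01103 hr
Savings = 0.02206 − 0.01103 = 0.01103 hr

Final: 0.01103 hr


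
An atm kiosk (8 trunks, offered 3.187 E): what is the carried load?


B(8,3.187) = 0.010961 (Erlang-B)
Carried load = a(1 − B) = 3.187·(1 − 0.010961) = 3.187·0.989039 = 3.1521 E

Final: 3.1521 Erlangs


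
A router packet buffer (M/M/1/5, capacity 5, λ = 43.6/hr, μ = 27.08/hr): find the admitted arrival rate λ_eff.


ρ = 1.6100; P_K = (1−ρ)ρ^5/(1−ρ^6) = 0.401976
λ_eff = λ(1 − P_K) = 43.6·(1 − 0.401976) = 43.6·0.598024 = 26.0739 /hr

Final: 26.0739 /hr


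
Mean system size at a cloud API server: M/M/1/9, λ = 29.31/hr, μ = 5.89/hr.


ρ = 29.31/5.89 = 4.9762
L = ρ[1 − (K+1)ρ^K + Kρ^(K+1)] / [(1−ρ)(1−ρ^(K+1))]
Numerator: 4.9762·(1 − 10·1871133.235431 + 9·9311191.023851) = 323899823.121692
Denominator: (-3.9762)·(-9311190.023851) = 37023441.487026
L = 323899823.121692/37023441.487026 = 8.7485

Final: 8.7485


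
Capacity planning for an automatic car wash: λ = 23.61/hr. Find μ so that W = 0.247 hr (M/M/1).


W = 1/(μ−λ) ⇒ μ − λ = 1/W = 1/0.247 = 4.0486
μ = λ + 1/W = 23.61 + 4.0486 = 27.6586 per hr

Final: 27.6586 /hr


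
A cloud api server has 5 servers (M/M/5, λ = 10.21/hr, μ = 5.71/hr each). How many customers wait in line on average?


a = λ/μ = 1.7881; ρ = a/5 = 0.3576
P₀ = 0.166594
Lq = P₀·a^c·ρ / (c!·(1−ρ)²) = 0.166594·18.27882·0.3576/(120·0.41265)
= 0.02199

Final: 0.02199


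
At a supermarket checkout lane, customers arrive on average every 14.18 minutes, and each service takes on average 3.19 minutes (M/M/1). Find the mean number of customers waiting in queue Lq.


λ = 60/14.18 = 4.2313 /hr
μ = 60/3.19 = 18.8088 /hr
ρ = λ/μ = 4.2313/18.8088 = 0.2250
Lq = ρ²/(1−ρ) = 0.05061/0.7750 = 0.06530

Final: 0.06530


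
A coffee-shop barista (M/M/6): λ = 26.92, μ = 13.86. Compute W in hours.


a = 1.9423; ρ = 0.3237; P₀ = 0.143199
Lq = P₀·a^c·ρ/(c!(1−ρ)²) = 0.007558
Wq = Lq/λ = 0.007558/26.92 = 0.0002807 hr
W = Wq + 1/μ = 0.0002807 + 0.07215 = 0.07243 hr

Final: 0.07243 hr


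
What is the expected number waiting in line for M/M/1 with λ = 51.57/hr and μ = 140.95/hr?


ρ = 51.57/140.95 = 0.3659
Lq = ρ²/(1−ρ) = 0.1339/0.6341 = 0.2111

Final: 0.2111


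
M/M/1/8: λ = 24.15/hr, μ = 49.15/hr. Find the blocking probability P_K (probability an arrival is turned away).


ρ = λ/μ = 24.15/49.15 = 0.4914
P_K = (1−ρ)ρ^K/(1−ρ^(K+1)) = (0.5086·0.003397)/(1 − 0.001669)
= 0.001728/0.998331 = 0.001731

Final: 0.001731


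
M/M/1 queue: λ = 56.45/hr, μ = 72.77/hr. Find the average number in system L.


ρ = λ/μ = 56.45/72.77 = 0.7757
L = ρ/(1−ρ) = 0.7757/(1 − 0.7757) = 0.7757/0.2243 = 3.4589

Final: 3.4589


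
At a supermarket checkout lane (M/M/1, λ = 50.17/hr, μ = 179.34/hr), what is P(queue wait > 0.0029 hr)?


ρ = 50.17/179.34 = 0.2797
P(Wq > t) = ρ·e^{−(μ−λ)t} = 0.2797·e^{−0.3746}
= 0.2797·0.687569 = 0.192346

Final: 0.192346


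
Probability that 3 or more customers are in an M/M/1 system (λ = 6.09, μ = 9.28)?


ρ = 6.09/9.28 = 0.6562
P(N ≥ n) = ρ^n = 0.6562^3 = 0.282623

Final: 0.282623


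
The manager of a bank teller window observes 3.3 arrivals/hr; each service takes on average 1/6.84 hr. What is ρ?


ρ = λ/μ = 3.3/6.84 = 0.4825

Final: 0.4825


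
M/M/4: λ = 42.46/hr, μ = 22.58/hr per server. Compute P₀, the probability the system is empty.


a = λ/μ = 42.46/22.58 = 1.8804; ρ = a/c = 0.4701
Σ_{k=0}^{3} a^k/k! (terms k=0..3) = 1.00000 + 1.88043 + 1.76800 + 1.10820 = 5.75662
Tail: a^4/(4!(1−ρ)) = 12.50329/(24·0.5299) = 0.98316
P₀ = 1/(5.75662 + 0.98316) = 1/6.73978 = 0.148373

Final: 0.148373


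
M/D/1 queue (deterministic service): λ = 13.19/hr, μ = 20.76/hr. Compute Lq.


ρ = 13.19/20.76 = 0.6354
M/D/1: Lq = ρ²/(2(1−ρ)) = 0.4037/(2·0.3646) = 0.55352

Final: 0.55352


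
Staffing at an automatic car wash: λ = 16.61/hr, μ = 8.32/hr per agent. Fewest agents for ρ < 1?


Stability requires cμ > λ ⇔ c > λ/μ.
λ/μ = 16.61/8.32 = 1.9964
Minimum integer c = ⌊1.9964⌋ + 1 = 2
Check: 2·8.32 = 16.64 > 16.61, while 1·8.32 = 8.32 ≤ 16.61

Final: 2 servers


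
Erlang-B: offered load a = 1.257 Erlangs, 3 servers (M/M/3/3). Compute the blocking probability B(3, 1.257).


B(c,a) = (a^c/c!) / Σ_{k=0}^{c} a^k/k!
a^3/3! = 0.331020
Σ terms (k=0..3): 1.00000 + 1.25700 + 0.79002 + 0.33102 = 3.378045
B = 0.331020/3.378045 = 0.097992

Final: 0.097992


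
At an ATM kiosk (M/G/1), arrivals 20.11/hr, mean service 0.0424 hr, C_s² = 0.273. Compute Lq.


ρ = λ·E[S] = 20.11·0.0424 = 0.8527
Lq = ρ²(1+C_s²)/(2(1−ρ)) = 0.7270·(1+0.273)/(2·0.1473)
= 0.7270·1.2730/0.2947 = 3.14084

Final: 3.14084


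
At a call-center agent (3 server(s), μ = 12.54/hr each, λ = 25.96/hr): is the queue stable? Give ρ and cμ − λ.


Total capacity cμ = 3·12.54 = 37.62/hr
ρ = λ/(cμ) = 25.96/37.62 = 0.6901
Stable ⇔ ρ < 1: YES
Spare capacity = cμ − λ = 37.62 − 25.96 = 11.66/hr

Final: ρ = 0.6901; stable; margin = 11.66/hr


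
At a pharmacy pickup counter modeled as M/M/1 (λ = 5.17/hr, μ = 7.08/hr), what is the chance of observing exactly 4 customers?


ρ = 5.17/7.08 = 0.7302
P_n = (1−ρ)·ρ^n = (1 − 0.7302)·0.7302^4 = 0.2698·0.284334 = 0.076706

Final: 0.076706


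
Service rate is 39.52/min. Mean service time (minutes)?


Mean service time = 1/μ = 1/39.52 minute = 0.02530 minute
In minutes: 0.02530 × 1 = 0.02530 min

Final: 0.02530 min


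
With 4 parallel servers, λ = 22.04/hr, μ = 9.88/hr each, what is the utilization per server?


ρ = λ/(cμ) = 22.04/(4·9.88) = 22.04/39.52 = 0.5577

Final: 0.5577


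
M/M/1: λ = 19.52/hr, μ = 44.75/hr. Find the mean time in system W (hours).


W = 1/(μ−λ) = 1/(44.75 − 19.52) = 1/25.23 = 0.03964 hr

Final: 0.03964 hr


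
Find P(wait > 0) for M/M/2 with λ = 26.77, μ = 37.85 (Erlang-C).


a = λ/μ = 0.7073; ρ = a/2 = 0.3536
P₀ = 0.477506 (from M/M/c formula)
C(c,a) = [a^c/(c!(1−ρ))]·P₀ = [0.50022/(2·0.6464)]·0.477506
= 0.38695·0.477506 = 0.184771

Final: 0.184771


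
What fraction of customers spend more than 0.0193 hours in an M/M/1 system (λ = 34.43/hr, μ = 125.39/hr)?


W ~ Exponential(μ−λ) for M/M/1.
μ − λ = 125.39 − 34.43 = 90.9600
P(W > t) = e^{−(μ−λ)t} = e^{−1.7555} = 0.172816

Final: 0.172816


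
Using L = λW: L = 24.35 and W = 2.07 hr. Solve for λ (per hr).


λ = L/W = 24.35/2.07 = 11.7633 /hr

Final: 11.7633 /hr


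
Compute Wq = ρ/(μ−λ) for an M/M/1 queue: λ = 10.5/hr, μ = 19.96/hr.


ρ = 10.5/19.96 = 0.5261
Wq = ρ/(μ−λ) = 0.5261/(19.96 − 10.5) = 0.5261/9.46 = 0.05561 hr

Final: 0.05561 hr


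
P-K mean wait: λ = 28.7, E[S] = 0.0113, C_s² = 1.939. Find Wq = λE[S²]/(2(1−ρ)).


ρ = λ·E[S] = 28.7·0.0113 = 0.3243
E[S²] = E[S]²(1+C_s²) = 0.0113²·(1+1.939) = 0.0003753
Wq = λ·E[S²]/(2(1−ρ)) = 28.7·0.0003753/(2·0.6757) = 0.007970 hr

Final: 0.007970 hr


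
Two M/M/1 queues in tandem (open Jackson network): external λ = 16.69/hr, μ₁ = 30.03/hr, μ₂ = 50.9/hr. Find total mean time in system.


Each node sees arrival rate λ = 16.69/hr (tandem ⇒ throughput preserved).
W₁ = 1/(μ₁−λ) = 1/(30.03−16.69) = 0.07496 hr
W₂ = 1/(μ₂−λ) = 1/(50.9−16.69) = 0.02923 hr
W_total = W₁ + W₂ = 0.07496 + 0.02923 = 0.10419 hr

Final: 0.10419 hr


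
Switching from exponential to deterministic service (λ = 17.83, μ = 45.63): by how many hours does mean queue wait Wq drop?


ρ = 17.83/45.63 = 0.3908
Wq(M/M/1) = ρ/(μ−λ) = 0.3908/27.80 = 0.01406 hr
Wq(M/D/1) = ρ/(2(μ−λ)) = 0.007028 hr
Savings = 0.01406 − 0.007028 = 0.007028 hr

Final: 0.007028 hr


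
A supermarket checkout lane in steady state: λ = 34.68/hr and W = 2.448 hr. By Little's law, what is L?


L = λW = 34.68·2.448 = 84.8966

Final: 84.8966


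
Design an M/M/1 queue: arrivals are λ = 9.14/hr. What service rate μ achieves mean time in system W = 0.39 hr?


W = 1/(μ−λ) ⇒ μ − λ = 1/W = 1/0.39 = 2.5641
μ = λ + 1/W = 9.14 + 2.5641 = 11.7041 per hr

Final: 11.7041 /hr


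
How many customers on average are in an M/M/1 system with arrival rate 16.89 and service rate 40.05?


ρ = λ/μ = 16.89/40.05 = 0.4217
L = ρ/(1−ρ) = 0.4217/(1 − 0.4217) = 0.4217/0.5783 = 0.7293

Final: 0.7293


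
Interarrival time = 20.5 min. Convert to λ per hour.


λ = 1/(interarrival time) in consistent units.
1 hour = 60 min, so λ = 60/20.5 = 2.9268 per hour

Final: 2.9268 /hr


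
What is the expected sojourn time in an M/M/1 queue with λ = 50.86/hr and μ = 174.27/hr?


W = 1/(μ−λ) = 1/(174.27 − 50.86) = 1/123.41 = 0.008103 hr

Final: 0.008103 hr


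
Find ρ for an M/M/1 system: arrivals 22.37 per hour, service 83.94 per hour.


ρ = λ/μ = 22.37/83.94 = 0.2665

Final: 0.2665


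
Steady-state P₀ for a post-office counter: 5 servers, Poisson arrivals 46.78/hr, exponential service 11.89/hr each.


a = λ/μ = 46.78/11.89 = 3.9344; ρ = a/c = 0.7869
Σ_{k=0}^{4} a^k/k! (terms k=0..4) = 1.00000 + 3.93440 + 7.73975 + 10.15042 + 9.98395 = 32.80851
Tail: a^5/(5!(1−ρ)) = 942.73974/(120·0.2131) = 36.86259
P₀ = 1/(32.80851 + 36.86259) = 1/69.67109 = 0.014353

Final: 0.014353


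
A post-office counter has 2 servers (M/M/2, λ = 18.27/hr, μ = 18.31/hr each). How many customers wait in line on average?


a = λ/μ = 0.9978; ρ = a/2 = 0.4989
P₀ = 0.334305
Lq = P₀·a^c·ρ / (c!·(1−ρ)²) = 0.334305·0.99564·0.4989/(2·0.25109)
= 0.33067

Final: 0.33067


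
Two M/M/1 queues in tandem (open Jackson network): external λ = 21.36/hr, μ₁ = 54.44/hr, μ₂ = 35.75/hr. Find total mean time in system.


Each node sees arrival rate λ = 21.36/hr (tandem ⇒ throughput preserved).
W₁ = 1/(μ₁−λ) = 1/(54.44−21.36) = 0.03023 hr
W₂ = 1/(μ₂−λ) = 1/(35.75−21.36) = 0.06949 hr
W_total = W₁ + W₂ = 0.03023 + 0.06949 = 0.09972 hr

Final: 0.09972 hr


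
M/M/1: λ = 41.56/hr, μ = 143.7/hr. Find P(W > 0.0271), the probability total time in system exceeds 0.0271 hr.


W ~ Exponential(μ−λ) for M/M/1.
μ − λ = 143.7 − 41.56 = 102.1400
P(W > t) = e^{−(μ−λ)t} = e^{−2.7680} = 0.062788

Final: 0.062788


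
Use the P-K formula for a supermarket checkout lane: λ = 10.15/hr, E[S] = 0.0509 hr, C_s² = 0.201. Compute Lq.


ρ = λ·E[S] = 10.15·0.0509 = 0.5166
Lq = ρ²(1+C_s²)/(2(1−ρ)) = 0.2669·(1+0.201)/(2·0.4834)
= 0.2669·1.2010/0.9667 = 0.33159

Final: 0.33159


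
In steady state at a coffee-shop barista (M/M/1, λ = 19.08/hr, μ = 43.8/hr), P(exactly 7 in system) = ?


ρ = 19.08/43.8 = 0.4356
P_n = (1−ρ)·ρ^n = (1 − 0.4356)·0.4356^7 = 0.5644·0.002977 = 0.001680

Final: 0.001680


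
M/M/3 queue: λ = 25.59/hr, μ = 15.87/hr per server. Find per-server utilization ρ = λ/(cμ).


ρ = λ/(cμ) = 25.59/(3·15.87) = 25.59/47.61 = 0.5375

Final: 0.5375


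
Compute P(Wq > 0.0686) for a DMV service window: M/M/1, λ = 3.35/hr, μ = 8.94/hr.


ρ = 3.35/8.94 = 0.3747
P(Wq > t) = ρ·e^{−(μ−λ)t} = 0.3747·e^{−0.3835}
= 0.3747·0.681490 = 0.255368

Final: 0.255368


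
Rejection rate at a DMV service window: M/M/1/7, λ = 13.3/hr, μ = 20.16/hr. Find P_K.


ρ = λ/μ = 13.3/20.16 = 0.6597
P_K = (1−ρ)ρ^K/(1−ρ^(K+1)) = (0.3403·0.054391)/(1 − 0.035883)
= 0.018508/0.964117 = 0.019197

Final: 0.019197


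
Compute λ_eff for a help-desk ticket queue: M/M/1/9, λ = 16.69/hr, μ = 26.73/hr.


ρ = 0.6244; P_K = (1−ρ)ρ^9/(1−ρ^10) = 0.005467
λ_eff = λ(1 − P_K) = 16.69·(1 − 0.005467) = 16.69·0.994533 = 16.5987 /hr

Final: 16.5987 /hr


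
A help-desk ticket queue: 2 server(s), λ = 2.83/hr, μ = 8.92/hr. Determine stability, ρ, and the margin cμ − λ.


Total capacity cμ = 2·8.92 = 17.84/hr
ρ = λ/(cμ) = 2.83/17.84 = 0.1586
Stable ⇔ ρ < 1: YES
Spare capacity = cμ − λ = 17.84 − 2.83 = 15.01/hr

Final: ρ = 0.1586; stable; margin = 15.01/hr


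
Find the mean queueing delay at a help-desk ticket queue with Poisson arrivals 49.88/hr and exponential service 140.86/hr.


ρ = 49.88/140.86 = 0.3541
Wq = ρ/(μ−λ) = 0.3541/(140.86 − 49.88) = 0.3541/90.98 = 0.003892 hr

Final: 0.003892 hr


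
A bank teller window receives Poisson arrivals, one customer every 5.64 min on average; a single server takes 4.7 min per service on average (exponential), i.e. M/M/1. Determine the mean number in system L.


λ = 60/5.64 = 10.6383 /hr
μ = 60/4.7 = 12.7660 /hr
ρ = λ/μ = 10.6383/12.7660 = 0.8333
L = ρ/(1−ρ) = 0.8333/0.1667 = 5.0000

Final: 5.0000


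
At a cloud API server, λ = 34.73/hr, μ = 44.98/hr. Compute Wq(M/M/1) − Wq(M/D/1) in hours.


ρ = 34.73/44.98 = 0.7721
Wq(M/M/1) = ρ/(μ−λ) = 0.7721/10.25 = 0.07533 hr
Wq(M/D/1) = ρ/(2(μ−λ)) = 0.03766 hr
Savings = 0.07533 − 0.03766 = 0.03766 hr

Final: 0.03766 hr


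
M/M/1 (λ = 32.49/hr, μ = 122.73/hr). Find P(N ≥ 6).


ρ = 32.49/122.73 = 0.2647
P(N ≥ n) = ρ^n = 0.2647^6 = 0.0003442

Final: 0.0003442


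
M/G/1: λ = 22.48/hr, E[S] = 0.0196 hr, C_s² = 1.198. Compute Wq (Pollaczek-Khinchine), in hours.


ρ = λ·E[S] = 22.48·0.0196 = 0.4406
E[S²] = E[S]²(1+C_s²) = 0.0196²·(1+1.198) = 0.0008444
Wq = λ·E[S²]/(2(1−ρ)) = 22.48·0.0008444/(2·0.5594) = 0.01697 hr

Final: 0.01697 hr


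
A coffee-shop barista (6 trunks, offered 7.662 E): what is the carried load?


B(6,7.662) = 0.370897 (Erlang-B)
Carried load = a(1 − B) = 7.662·(1 − 0.370897) = 7.662·0.629103 = 4.8202 E

Final: 4.8202 Erlangs


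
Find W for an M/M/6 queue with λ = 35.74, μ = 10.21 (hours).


a = 3.5005; ρ = 0.5834; P₀ = 0.028947
Lq = P₀·a^c·ρ/(c!(1−ρ)²) = 0.24866
Wq = Lq/λ = 0.24866/35.74 = 0.006958 hr
W = Wq + 1/μ = 0.006958 + 0.09794 = 0.10490 hr

Final: 0.10490 hr


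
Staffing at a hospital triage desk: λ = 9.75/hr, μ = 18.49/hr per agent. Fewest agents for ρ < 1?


Stability requires cμ > λ ⇔ c > λ/μ.
λ/μ = 9.75/18.49 = 0.5273
Minimum integer c = ⌊0.5273⌋ + 1 = 1
Check: 1·18.49 = 18.49 > 9.75, while 0·18.49 = 0.00 ≤ 9.75

Final: 1 servers


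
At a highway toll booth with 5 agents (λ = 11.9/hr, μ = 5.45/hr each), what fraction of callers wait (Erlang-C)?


a = λ/μ = 2.1835; ρ = a/5 = 0.4367
P₀ = 0.111314 (from M/M/c formula)
C(c,a) = [a^c/(c!(1−ρ))]·P₀ = [49.63092/(120·0.5633)]·0.111314
= 0.73423·0.111314 = 0.081729

Final: 0.081729


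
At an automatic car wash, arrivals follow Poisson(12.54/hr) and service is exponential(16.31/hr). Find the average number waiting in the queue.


ρ = 12.54/16.31 = 0.7689
Lq = ρ²/(1−ρ) = 0.5911/0.2311 = 2.5574

Final: 2.5574


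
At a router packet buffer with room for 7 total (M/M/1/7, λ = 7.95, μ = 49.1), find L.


ρ = 7.95/49.1 = 0.1619
L = ρ[1 − (K+1)ρ^K + Kρ^(K+1)] / [(1−ρ)(1−ρ^(K+1))]
Numerator: 0.1619·(1 − 8·0.000002917 + 7·0.0000004724) = 0.161911
Denominator: (0.8381)·(1.000000) = 0.838085
L = 0.161911/0.838085 = 0.1932

Final: 0.1932


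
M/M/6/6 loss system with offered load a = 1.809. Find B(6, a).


B(c,a) = (a^c/c!) / Σ_{k=0}^{c} a^k/k!
a^6/6! = 0.048674
Σ terms (k=0..6): 1.00000 + 1.80900 + 1.63624 + 0.98665 + 0.44621 + 0.16144 + 0.04867 = 6.088222
B = 0.048674/6.088222 = 0.007995

Final: 0.007995


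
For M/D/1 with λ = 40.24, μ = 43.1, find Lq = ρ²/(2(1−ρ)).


ρ = 40.24/43.1 = 0.9336
M/D/1: Lq = ρ²/(2(1−ρ)) = 0.8717/(2·0.06636) = 6.56814

Final: 6.56814


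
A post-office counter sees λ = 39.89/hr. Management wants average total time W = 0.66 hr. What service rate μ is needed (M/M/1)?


W = 1/(μ−λ) ⇒ μ − λ = 1/W = 1/0.66 = 1.5152
μ = λ + 1/W = 39.89 + 1.5152 = 41.4052 per hr

Final: 41.4052 /hr


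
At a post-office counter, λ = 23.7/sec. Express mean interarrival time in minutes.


Mean interarrival time = 1/λ = 1/23.7 second = 0.04219 second
In minutes: 0.04219 × 0.0166667 = 0.0007032 min

Final: 0.0007032 min


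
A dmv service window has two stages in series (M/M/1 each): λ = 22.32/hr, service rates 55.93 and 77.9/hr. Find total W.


Each node sees arrival rate λ = 22.32/hr (tandem ⇒ throughput preserved).
W₁ = 1/(μ₁−λ) = 1/(55.93−22.32) = 0.02975 hr
W₂ = 1/(μ₂−λ) = 1/(77.9−22.32) = 0.01799 hr
W_total = W₁ + W₂ = 0.02975 + 0.01799 = 0.04775 hr

Final: 0.04775 hr


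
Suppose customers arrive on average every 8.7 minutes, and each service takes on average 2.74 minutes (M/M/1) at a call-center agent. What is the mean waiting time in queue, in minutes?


λ = 60/8.7 = 6.8966 /hr
μ = 60/2.74 = 21.8978 /hr
ρ = λ/μ = 6.8966/21.8978 = 0.3149
Wq = ρ/(μ−λ) = 0.3149/(21.8978−6.8966) = 0.02099 hr
In minutes: 0.02099·60 = 1.260 min

Final: 1.260 min


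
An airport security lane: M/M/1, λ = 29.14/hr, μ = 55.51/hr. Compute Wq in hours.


ρ = 29.14/55.51 = 0.5250
Wq = ρ/(μ−λ) = 0.5250/(55.51 − 29.14) = 0.5250/26.37 = 0.01991 hr

Final: 0.01991 hr


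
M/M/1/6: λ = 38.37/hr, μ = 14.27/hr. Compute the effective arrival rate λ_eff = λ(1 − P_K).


ρ = 2.6889; P_K = (1−ρ)ρ^6/(1−ρ^7) = 0.628714
λ_eff = λ(1 − P_K) = 38.37·(1 − 0.628714) = 38.37·0.371286 = 14.2463 /hr

Final: 14.2463 /hr


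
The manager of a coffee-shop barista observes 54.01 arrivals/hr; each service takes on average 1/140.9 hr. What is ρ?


ρ = λ/μ = 54.01/140.9 = 0.3833

Final: 0.3833


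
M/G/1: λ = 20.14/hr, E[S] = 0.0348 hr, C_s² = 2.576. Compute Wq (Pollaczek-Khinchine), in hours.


ρ = λ·E[S] = 20.14·0.0348 = 0.7009
E[S²] = E[S]²(1+C_s²) = 0.0348²·(1+2.576) = 0.004331
Wq = λ·E[S²]/(2(1−ρ)) = 20.14·0.004331/(2·0.2991) = 0.14579 hr

Final: 0.14579 hr


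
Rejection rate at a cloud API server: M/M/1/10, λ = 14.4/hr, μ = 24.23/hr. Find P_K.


ρ = λ/μ = 14.4/24.23 = 0.5943
P_K = (1−ρ)ρ^K/(1−ρ^(K+1)) = (0.4057·0.005497)/(1 − 0.003267)
= 0.002230/0.996733 = 0.002237

Final: 0.002237


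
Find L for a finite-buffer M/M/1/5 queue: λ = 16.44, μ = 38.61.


ρ = 16.44/38.61 = 0.4258
L = ρ[1 − (K+1)ρ^K + Kρ^(K+1)] / [(1−ρ)(1−ρ^(K+1))]
Numerator: 0.4258·(1 − 6·0.013996 + 5·0.005960) = 0.402727
Denominator: (0.5742)·(0.994040) = 0.570782
L = 0.402727/0.570782 = 0.7056

Final: 0.7056


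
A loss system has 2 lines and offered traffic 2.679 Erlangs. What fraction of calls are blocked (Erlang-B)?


B(c,a) = (a^c/c!) / Σ_{k=0}^{c} a^k/k!
a^2/2! = 3.588520
Σ terms (k=0..2): 1.00000 + 2.67900 + 3.58852 = 7.267520
B = 3.588520/7.267520 = 0.493775

Final: 0.493775


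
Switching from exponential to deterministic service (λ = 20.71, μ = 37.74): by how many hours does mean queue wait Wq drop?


ρ = 20.71/37.74 = 0.5488
Wq(M/M/1) = ρ/(μ−λ) = 0.5488/17.03 = 0.03222 hr
Wq(M/D/1) = ρ/(2(μ−λ)) = 0.01611 hr
Savings = 0.03222 − 0.01611 = 0.01611 hr

Final: 0.01611 hr


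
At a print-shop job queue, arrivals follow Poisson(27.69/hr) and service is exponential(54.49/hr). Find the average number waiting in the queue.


ρ = 27.69/54.49 = 0.5082
Lq = ρ²/(1−ρ) = 0.2582/0.4918 = 0.5250

Final: 0.5250


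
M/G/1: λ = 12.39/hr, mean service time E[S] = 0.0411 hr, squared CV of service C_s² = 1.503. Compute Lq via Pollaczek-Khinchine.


ρ = λ·E[S] = 12.39·0.0411 = 0.5092
Lq = ρ²(1+C_s²)/(2(1−ρ)) = 0.2593·(1+1.503)/(2·0.4908)
= 0.2593·2.5030/0.9815 = 0.66127

Final: 0.66127


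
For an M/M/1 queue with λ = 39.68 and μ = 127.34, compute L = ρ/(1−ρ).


ρ = λ/μ = 39.68/127.34 = 0.3116
L = ρ/(1−ρ) = 0.3116/(1 − 0.3116) = 0.3116/0.6884 = 0.4527

Final: 0.4527


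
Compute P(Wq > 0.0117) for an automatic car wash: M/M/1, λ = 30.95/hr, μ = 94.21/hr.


ρ = 30.95/94.21 = 0.3285
P(Wq > t) = ρ·e^{−(μ−λ)t} = 0.3285·e^{−0.7401}
= 0.3285·0.477046 = 0.156720

Final: 0.156720


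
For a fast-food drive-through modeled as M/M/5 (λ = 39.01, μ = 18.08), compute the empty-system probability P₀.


a = λ/μ = 39.01/18.08 = 2.1576; ρ = a/c = 0.4315
Σ_{k=0}^{4} a^k/k! (terms k=0..4) = 1.00000 + 2.15763 + 2.32769 + 1.67410 + 0.90302 = 8.06245
Tail: a^5/(5!(1−ρ)) = 46.76141/(120·0.5685) = 0.68548
P₀ = 1/(8.06245 + 0.68548) = 1/8.74793 = 0.114313

Final: 0.114313


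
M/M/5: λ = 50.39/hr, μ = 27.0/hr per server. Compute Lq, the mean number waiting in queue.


a = λ/μ = 1.8663; ρ = a/5 = 0.3733
P₀ = 0.153899
Lq = P₀·a^c·ρ / (c!·(1−ρ)²) = 0.153899·22.64138·0.3733/(120·0.39280)
= 0.02759

Final: 0.02759


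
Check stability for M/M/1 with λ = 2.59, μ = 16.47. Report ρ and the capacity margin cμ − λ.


Total capacity cμ = 1·16.47 = 16.47/hr
ρ = λ/(cμ) = 2.59/16.47 = 0.1573
Stable ⇔ ρ < 1: YES
Spare capacity = cμ − λ = 16.47 − 2.59 = 13.88/hr

Final: ρ = 0.1573; stable; margin = 13.88/hr


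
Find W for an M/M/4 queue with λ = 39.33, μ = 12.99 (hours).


a = 3.0277; ρ = 0.7569; P₀ = 0.036177
Lq = P₀·a^c·ρ/(c!(1−ρ)²) = 1.62279
Wq = Lq/λ = 1.62279/39.33 = 0.04126 hr
W = Wq + 1/μ = 0.04126 + 0.07698 = 0.11824 hr

Final: 0.11824 hr


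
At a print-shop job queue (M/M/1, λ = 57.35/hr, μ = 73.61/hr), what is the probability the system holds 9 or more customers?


ρ = 57.35/73.61 = 0.7791
P(N ≥ n) = ρ^n = 0.7791^9 = 0.105772

Final: 0.105772


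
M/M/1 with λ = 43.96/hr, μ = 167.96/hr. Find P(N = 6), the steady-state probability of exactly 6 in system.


ρ = 43.96/167.96 = 0.2617
P_n = (1−ρ)·ρ^n = (1 − 0.2617)·0.2617^6 = 0.7383·0.0003214 = 0.0002373

Final: 0.0002373


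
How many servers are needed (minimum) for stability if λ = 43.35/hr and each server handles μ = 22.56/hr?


Stability requires cμ > λ ⇔ c > λ/μ.
λ/μ = 43.35/22.56 = 1.9215
Minimum integer c = ⌊1.9215⌋ + 1 = 2
Check: 2·22.56 = 45.12 > 43.35, while 1·22.56 = 22.56 ≤ 43.35

Final: 2 servers


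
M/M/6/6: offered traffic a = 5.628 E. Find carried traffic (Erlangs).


B(6,5.628) = 0.238356 (Erlang-B)
Carried load = a(1 − B) = 5.628·(1 − 0.238356) = 5.628·0.761644 = 4.2865 E

Final: 4.2865 Erlangs


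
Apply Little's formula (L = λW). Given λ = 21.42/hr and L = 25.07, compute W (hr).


W = L/λ = 25.07/21.42 = 1.1704 hr

Final: 1.1704 hr


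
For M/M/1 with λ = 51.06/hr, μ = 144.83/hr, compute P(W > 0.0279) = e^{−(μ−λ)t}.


W ~ Exponential(μ−λ) for M/M/1.
μ − λ = 144.83 − 51.06 = 93.7700
P(W > t) = e^{−(μ−λ)t} = e^{−2.6162} = 0.073081

Final: 0.073081


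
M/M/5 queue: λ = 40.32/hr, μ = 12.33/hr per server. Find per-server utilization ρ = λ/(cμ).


ρ = λ/(cμ) = 40.32/(5·12.33) = 40.32/61.65 = 0.6540

Final: 0.6540


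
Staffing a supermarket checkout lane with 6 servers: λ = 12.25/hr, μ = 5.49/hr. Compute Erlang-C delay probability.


a = λ/μ = 2.2313; ρ = a/6 = 0.3719
P₀ = 0.107078 (from M/M/c formula)
C(c,a) = [a^c/(c!(1−ρ))]·P₀ = [123.41913/(720·0.6281)]·0.107078
= 0.27291·0.107078 = 0.029222

Final: 0.029222


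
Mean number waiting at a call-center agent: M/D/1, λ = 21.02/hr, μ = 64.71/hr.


ρ = 21.02/64.71 = 0.3248
M/D/1: Lq = ρ²/(2(1−ρ)) = 0.1055/(2·0.6752) = 0.07814

Final: 0.07814


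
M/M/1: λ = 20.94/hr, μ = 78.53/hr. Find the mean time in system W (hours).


W = 1/(μ−λ) = 1/(78.53 − 20.94) = 1/57.59 = 0.01736 hr

Final: 0.01736 hr


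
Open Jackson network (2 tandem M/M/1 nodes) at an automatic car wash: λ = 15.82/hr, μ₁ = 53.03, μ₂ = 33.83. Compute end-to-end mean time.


Each node sees arrival rate λ = 15.82/hr (tandem ⇒ throughput preserved).
W₁ = 1/(μ₁−λ) = 1/(53.03−15.82) = 0.02687 hr
W₂ = 1/(μ₂−λ) = 1/(33.83−15.82) = 0.05552 hr
W_total = W₁ + W₂ = 0.02687 + 0.05552 = 0.08240 hr

Final: 0.08240 hr


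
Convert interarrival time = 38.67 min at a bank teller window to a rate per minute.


λ = 1/(interarrival time) in consistent units.
1 minute = 1 min, so λ = 1/38.67 = 0.02586 per minute

Final: 0.02586 /min


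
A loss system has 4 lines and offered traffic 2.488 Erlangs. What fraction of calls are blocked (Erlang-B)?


B(c,a) = (a^c/c!) / Σ_{k=0}^{c} a^k/k!
a^4/4! = 1.596578
Σ terms (k=0..4): 1.00000 + 2.48800 + 3.09507 + 2.56685 + 1.59658 = 10.746497
B = 1.596578/10.746497 = 0.148567

Final: 0.148567


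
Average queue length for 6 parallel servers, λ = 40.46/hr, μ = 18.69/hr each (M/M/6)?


a = λ/μ = 2.1648; ρ = a/6 = 0.3608
P₀ = 0.114499
Lq = P₀·a^c·ρ / (c!·(1−ρ)²) = 0.114499·102.91993·0.3608/(720·0.40858)
= 0.01445

Final: 0.01445


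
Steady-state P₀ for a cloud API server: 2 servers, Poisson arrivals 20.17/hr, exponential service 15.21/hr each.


a = λ/μ = 20.17/15.21 = 1.3261; ρ = a/c = 0.6631
Σ_{k=0}^{1} a^k/k! (terms k=0..1) = 1.00000 + 1.32610 = 2.32610
Tail: a^2/(2!(1−ρ)) = 1.75854/(2·0.3369) = 2.60951
P₀ = 1/(2.32610 + 2.60951) = 1/4.93561 = 0.202609

Final: 0.202609


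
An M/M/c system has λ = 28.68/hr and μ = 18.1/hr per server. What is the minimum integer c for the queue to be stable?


Stability requires cμ > λ ⇔ c > λ/μ.
λ/μ = 28.68/18.1 = 1.5845
Minimum integer c = ⌊1.5845⌋ + 1 = 2
Check: 2·18.1 = 36.20 > 28.68, while 1·18.1 = 18.10 ≤ 28.68

Final: 2 servers


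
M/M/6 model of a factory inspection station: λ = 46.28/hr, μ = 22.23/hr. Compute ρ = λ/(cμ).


ρ = λ/(cμ) = 46.28/(6·22.23) = 46.28/133.38 = 0.3470

Final: 0.3470


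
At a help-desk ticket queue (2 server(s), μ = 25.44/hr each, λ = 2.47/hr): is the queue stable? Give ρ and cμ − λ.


Total capacity cμ = 2·25.44 = 50.88/hr
ρ = λ/(cμ) = 2.47/50.88 = 0.04855
Stable ⇔ ρ < 1: YES
Spare capacity = cμ − λ = 50.88 − 2.47 = 48.41/hr

Final: ρ = 0.04855; stable; margin = 48.41/hr


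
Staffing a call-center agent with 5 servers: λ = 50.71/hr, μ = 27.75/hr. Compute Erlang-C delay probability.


a = λ/μ = 1.8274; ρ = a/5 = 0.3655
P₀ = 0.160093 (from M/M/c formula)
C(c,a) = [a^c/(c!(1−ρ))]·P₀ = [20.37760/(120·0.6345)]·0.160093
= 0.26762·0.160093 = 0.042845

Final: 0.042845


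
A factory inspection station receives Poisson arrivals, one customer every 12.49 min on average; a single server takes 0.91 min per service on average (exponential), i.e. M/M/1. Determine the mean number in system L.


λ = 60/12.49 = 4.8038 /hr
μ = 60/0.91 = 65.9341 /hr
ρ = λ/μ = 4.8038/65.9341 = 0.07286
L = ρ/(1−ρ) = 0.07286/0.9271 = 0.07858

Final: 0.07858


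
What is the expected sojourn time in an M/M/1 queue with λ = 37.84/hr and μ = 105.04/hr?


W = 1/(μ−λ) = 1/(105.04 − 37.84) = 1/67.20 = 0.01488 hr

Final: 0.01488 hr


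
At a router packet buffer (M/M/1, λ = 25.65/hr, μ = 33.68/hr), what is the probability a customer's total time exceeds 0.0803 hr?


W ~ Exponential(μ−λ) for M/M/1.
μ − λ = 33.68 − 25.65 = 8.0300
P(W > t) = e^{−(μ−λ)t} = e^{−0.6448} = 0.524763

Final: 0.524763


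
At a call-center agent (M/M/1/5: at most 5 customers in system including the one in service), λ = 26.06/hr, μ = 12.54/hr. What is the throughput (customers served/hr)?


ρ = 2.0781; P_K = (1−ρ)ρ^5/(1−ρ^6) = 0.525325
λ_eff = λ(1 − P_K) = 26.06·(1 − 0.525325) = 26.06·0.474675 = 12.3700 /hr

Final: 12.3700 /hr


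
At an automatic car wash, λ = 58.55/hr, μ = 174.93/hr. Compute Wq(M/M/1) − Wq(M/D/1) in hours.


ρ = 58.55/174.93 = 0.3347
Wq(M/M/1) = ρ/(μ−λ) = 0.3347/116.38 = 0.002876 hr
Wq(M/D/1) = ρ/(2(μ−λ)) = 0.001438 hr
Savings = 0.002876 − 0.001438 = 0.001438 hr

Final: 0.001438 hr


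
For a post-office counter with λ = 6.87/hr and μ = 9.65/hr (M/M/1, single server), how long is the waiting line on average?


ρ = 6.87/9.65 = 0.7119
Lq = ρ²/(1−ρ) = 0.5068/0.2881 = 1.7593

Final: 1.7593


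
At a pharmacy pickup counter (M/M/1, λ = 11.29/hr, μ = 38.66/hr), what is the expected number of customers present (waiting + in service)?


ρ = λ/μ = 11.29/38.66 = 0.2920
L = ρ/(1−ρ) = 0.2920/(1 − 0.2920) = 0.2920/0.7080 = 0.4125

Final: 0.4125


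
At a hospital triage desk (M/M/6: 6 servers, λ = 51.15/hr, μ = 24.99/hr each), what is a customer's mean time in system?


a = 2.0468; ρ = 0.3411; P₀ = 0.128925
Lq = P₀·a^c·ρ/(c!(1−ρ)²) = 0.01035
Wq = Lq/λ = 0.01035/51.15 = 0.0002023 hr
W = Wq + 1/μ = 0.0002023 + 0.04002 = 0.04022 hr

Final: 0.04022 hr
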